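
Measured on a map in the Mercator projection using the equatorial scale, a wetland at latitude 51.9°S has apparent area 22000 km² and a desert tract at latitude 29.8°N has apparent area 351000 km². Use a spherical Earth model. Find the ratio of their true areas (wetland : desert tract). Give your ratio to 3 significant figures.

Mercator's areal exaggeration is sec²φ; hence true area = (apparent area) · cos²φ.
True area of wetland: 22000 × cos²(51.9°) = 22000 × 0.3807 = 8376 km².
True area of desert tract: 351000 × cos²(29.8°) = 351000 × 0.7530 = 264300 km².
Ratio = 8376 / 264300 ≈ 0.0317.

0.0317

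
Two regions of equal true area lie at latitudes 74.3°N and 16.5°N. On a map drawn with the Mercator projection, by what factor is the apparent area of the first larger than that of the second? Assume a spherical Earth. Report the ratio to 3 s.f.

12.6

Mercator areal scale is sec²φ.
At 74.3°: sec²(74.3°) = 1/0.2706² = 13.66.
At 16.5°: sec²(16.5°) = 1/0.9588² = 1.088.
Ratio = 13.66/1.088 = cos²(16.5°)/cos²(74.3°) ≈ 12.6.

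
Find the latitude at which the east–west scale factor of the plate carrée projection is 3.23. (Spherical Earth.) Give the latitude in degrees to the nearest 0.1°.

72.0°

Plate carrée: h = 1, k = sec φ along parallels.
sec φ = 3.23  ⇒  cos φ = 0.3096  ⇒  φ ≈ 72.0°.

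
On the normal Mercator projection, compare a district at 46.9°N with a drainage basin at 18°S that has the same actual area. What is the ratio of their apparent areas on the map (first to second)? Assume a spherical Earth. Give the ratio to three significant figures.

Mercator areal scale is sec²φ.
At 46.9°: sec²(46.9°) = 1/0.6833² = 2.142.
At 18°: sec²(18°) = 1/0.9511² = 1.106.
Ratio = 2.142/1.106 = cos²(18°)/cos²(46.9°) ≈ 1.94.

1.94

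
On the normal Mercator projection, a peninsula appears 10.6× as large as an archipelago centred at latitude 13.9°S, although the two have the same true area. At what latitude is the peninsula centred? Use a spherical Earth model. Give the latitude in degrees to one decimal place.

On Mercator, (apparent₁)/(apparent₂) = sec²φ₁ / sec²φ₂ when true areas are equal.
cos²φ₂ / cos²φ₁ = 10.6  ⇒  cos φ₁ = cos 13.9° / √10.6 = 0.9707/3.256 = 0.2982.
φ₁ = arccos(0.2982) ≈ 72.7°.

72.7°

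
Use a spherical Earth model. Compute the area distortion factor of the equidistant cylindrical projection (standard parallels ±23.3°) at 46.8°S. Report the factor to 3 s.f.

In the equirectangular projection with standard parallel φ₀ = 23.3° (x = Rλ cos φ₀, y = Rφ), meridians are true-scale (h = 1) and the parallel scale is k = cos φ₀ / cos φ.
Areal scale = h·k = 1 × cos φ₀ / cos φ; at 46.8°, h = 1.000, k = 1.342, so h·k = 1.342.

1.34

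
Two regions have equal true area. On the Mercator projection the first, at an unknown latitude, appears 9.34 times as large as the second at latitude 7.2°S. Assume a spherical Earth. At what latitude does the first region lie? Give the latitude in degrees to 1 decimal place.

For equal true areas on Mercator, apparent areas scale as sec²φ, so the ratio is cos²φ₂ / cos²φ₁.
cos²φ₂ / cos²φ₁ = 9.34  ⇒  cos φ₁ = cos 7.2° / √9.34 = 0.9921/3.056 = 0.3246.
φ₁ = arccos(0.3246) ≈ 71.1°.

71.1°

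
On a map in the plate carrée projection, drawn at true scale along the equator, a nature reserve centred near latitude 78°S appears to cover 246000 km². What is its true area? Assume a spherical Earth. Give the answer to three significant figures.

Plate carrée maps x = Rλ, y = Rφ. The meridian scale is h = 1 and the parallel scale is k = 1/cos φ = sec φ.
Areal scale = h·k = 1 × sec φ; at 78°, h = 1.000, k = 4.810, so h·k = 4.810.
True area = apparent / (areal scale) = 246000 / 4.810 ≈ 51100 km².

51100 km²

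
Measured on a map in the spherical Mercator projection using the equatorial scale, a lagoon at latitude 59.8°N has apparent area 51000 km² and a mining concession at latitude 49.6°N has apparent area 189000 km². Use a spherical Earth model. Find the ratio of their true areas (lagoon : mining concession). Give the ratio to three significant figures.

Since Mercator area scale is 1/cos²φ, the true area equals the apparent area multiplied by cos²φ.
True area of lagoon: 51000 × cos²(59.8°) = 51000 × 0.2530 = 12900 km².
True area of mining concession: 189000 × cos²(49.6°) = 189000 × 0.4201 = 79390 km².
Ratio = 12900 / 79390 ≈ 0.163.

0.163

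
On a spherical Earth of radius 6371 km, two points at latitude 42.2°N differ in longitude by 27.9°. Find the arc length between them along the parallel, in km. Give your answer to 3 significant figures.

Arc length along a parallel = R cos φ · Δλ (with Δλ in radians).
= 6371 × cos 42.2° × (27.9° × π/180) = 6371 × 0.7408 × 0.4869 ≈ 2300 km.

2300 km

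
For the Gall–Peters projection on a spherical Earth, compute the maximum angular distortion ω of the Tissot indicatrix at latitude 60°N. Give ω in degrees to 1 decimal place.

38.9°

Gall–Peters is a cylindrical equal-area projection with standard parallels at ±45°. Cylindrical equal-area (φ₀ = 45°): h = cos φ / cos 45° along meridians, k = cos 45° / cos φ along parallels; h·k = 1.
At 60°: h = 0.7071, k = 1.414; principal scales a = 1.414, b = 0.7071.
sin(ω/2) = (a − b)/(a + b) = 0.7071/2.121 = 0.3333, so ω = 2 arcsin(0.3333) ≈ 38.9°.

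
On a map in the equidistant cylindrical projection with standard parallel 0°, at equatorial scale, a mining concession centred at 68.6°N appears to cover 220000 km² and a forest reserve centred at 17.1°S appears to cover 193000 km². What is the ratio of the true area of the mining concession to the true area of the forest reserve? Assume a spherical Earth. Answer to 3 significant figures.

Plate carrée has h = 1 and k = sec φ, giving areal scale sec φ; true area = (apparent area) · cos φ.
True area of mining concession: 220000 × cos(68.6°) = 220000 × 0.3649 = 80270 km².
True area of forest reserve: 193000 × cos(17.1°) = 193000 × 0.9558 = 184500 km².
Ratio = 80270 / 184500 ≈ 0.435.

0.435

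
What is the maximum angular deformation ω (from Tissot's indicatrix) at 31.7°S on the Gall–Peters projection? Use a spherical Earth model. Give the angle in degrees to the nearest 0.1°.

21.1°

Gall–Peters is a cylindrical equal-area projection with standard parallels at ±45°. For cylindrical equal-area with standard parallel φ₀, h = cos φ / cos φ₀ and k = cos φ₀ / cos φ, so h·k = 1.
At 31.7°: h = 1.203, k = 0.8311; principal scales a = 1.203, b = 0.8311.
sin(ω/2) = (a − b)/(a + b) = 0.3721/2.034 = 0.1829, so ω = 2 arcsin(0.1829) ≈ 21.1°.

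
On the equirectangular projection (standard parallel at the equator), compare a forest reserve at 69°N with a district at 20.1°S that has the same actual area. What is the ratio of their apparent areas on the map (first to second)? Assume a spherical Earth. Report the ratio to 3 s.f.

Plate carrée maps x = Rλ, y = Rφ. The meridian scale is h = 1 and the parallel scale is k = 1/cos φ = sec φ.
Areal scale at 69°: h·k = 1.000 × 2.790 = 2.790.
Areal scale at 20.1°: h·k = 1.000 × 1.065 = 1.065.
Ratio = 2.790/1.065 ≈ 2.62.

2.62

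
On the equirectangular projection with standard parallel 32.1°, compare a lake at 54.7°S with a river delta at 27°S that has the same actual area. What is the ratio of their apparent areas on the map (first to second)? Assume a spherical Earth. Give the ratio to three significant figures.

1.54

With standard parallel φ₀ = 32.1°, the equirectangular projection gives x = Rλ cos φ₀, y = Rφ, so h = 1 and k = cos 32.1° / cos φ.
Areal scale at 54.7°: h·k = 1.000 × 1.466 = 1.466.
Areal scale at 27°: h·k = 1.000 × 0.9507 = 0.9507.
Ratio = 1.466/0.9507 ≈ 1.54.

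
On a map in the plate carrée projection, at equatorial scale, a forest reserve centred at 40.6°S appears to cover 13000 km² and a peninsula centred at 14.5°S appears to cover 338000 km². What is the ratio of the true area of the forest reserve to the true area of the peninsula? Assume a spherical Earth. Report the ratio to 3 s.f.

0.0302

On the plate carrée, areal scale = h·k = 1 × sec φ, so true area = apparent × cos φ.
True area of forest reserve: 13000 × cos(40.6°) = 13000 × 0.7593 = 9871 km².
True area of peninsula: 338000 × cos(14.5°) = 338000 × 0.9681 = 327200 km².
Ratio = 9871 / 327200 ≈ 0.0302.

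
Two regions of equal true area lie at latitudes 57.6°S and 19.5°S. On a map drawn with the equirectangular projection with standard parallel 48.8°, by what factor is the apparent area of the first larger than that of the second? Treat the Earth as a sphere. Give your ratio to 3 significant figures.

1.76

In the equirectangular projection with standard parallel φ₀ = 48.8° (x = Rλ cos φ₀, y = Rφ), meridians are true-scale (h = 1) and the parallel scale is k = cos φ₀ / cos φ.
Areal scale at 57.6°: h·k = 1.000 × 1.229 = 1.229.
Areal scale at 19.5°: h·k = 1.000 × 0.6988 = 0.6988.
Ratio = 1.229/0.6988 ≈ 1.76.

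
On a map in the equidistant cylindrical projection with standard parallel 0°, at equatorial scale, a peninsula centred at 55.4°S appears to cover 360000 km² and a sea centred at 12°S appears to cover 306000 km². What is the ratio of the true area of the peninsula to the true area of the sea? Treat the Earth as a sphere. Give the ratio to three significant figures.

Plate carrée has h = 1 and k = sec φ, giving areal scale sec φ; true area = (apparent area) · cos φ.
True area of peninsula: 360000 × cos(55.4°) = 360000 × 0.5678 = 204400 km².
True area of sea: 306000 × cos(12°) = 306000 × 0.9781 = 299300 km².
Ratio = 204400 / 299300 ≈ 0.683.

0.683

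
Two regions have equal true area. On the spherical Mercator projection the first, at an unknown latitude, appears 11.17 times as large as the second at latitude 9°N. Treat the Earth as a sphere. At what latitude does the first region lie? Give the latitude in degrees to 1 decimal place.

72.8°

For equal true areas on Mercator, apparent areas scale as sec²φ, so the ratio is cos²φ₂ / cos²φ₁.
cos²φ₂ / cos²φ₁ = 11.17  ⇒  cos φ₁ = cos 9° / √11.17 = 0.9877/3.342 = 0.2955.
φ₁ = arccos(0.2955) ≈ 72.8°.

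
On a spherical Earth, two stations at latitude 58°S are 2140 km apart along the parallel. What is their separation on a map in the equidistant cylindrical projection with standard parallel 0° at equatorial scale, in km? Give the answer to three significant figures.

For the equirectangular projection with φ₀ = 0 (plate carrée), h = 1 along meridians and k = sec φ along parallels.
Along the parallel, k = sec 58° = 1/0.5299 = 1.887.
Map distance = 2140 × 1.887 ≈ 4040 km.

4040 km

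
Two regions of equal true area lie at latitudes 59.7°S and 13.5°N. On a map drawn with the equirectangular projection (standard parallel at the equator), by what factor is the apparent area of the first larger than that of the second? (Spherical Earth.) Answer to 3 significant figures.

In the plate carrée (x = Rλ, y = Rφ), meridians are true-scale (h = 1) and parallels are stretched by k = sec φ.
Areal scale at 59.7°: h·k = 1.000 × 1.982 = 1.982.
Areal scale at 13.5°: h·k = 1.000 × 1.028 = 1.028.
Ratio = 1.982/1.028 ≈ 1.93.

1.93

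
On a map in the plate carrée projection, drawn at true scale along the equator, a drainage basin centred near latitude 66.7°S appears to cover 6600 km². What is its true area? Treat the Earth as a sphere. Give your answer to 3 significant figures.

In the plate carrée (x = Rλ, y = Rφ), meridians are true-scale (h = 1) and parallels are stretched by k = sec φ.
Areal scale = h·k = 1 × sec φ; at 66.7°, h = 1.000, k = 2.528, so h·k = 2.528.
True area = apparent / (areal scale) = 6600 / 2.528 ≈ 2610 km².

2610 km²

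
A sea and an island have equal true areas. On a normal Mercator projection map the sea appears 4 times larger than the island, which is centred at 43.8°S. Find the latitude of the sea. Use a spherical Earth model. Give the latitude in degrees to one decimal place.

On Mercator, (apparent₁)/(apparent₂) = sec²φ₁ / sec²φ₂ when true areas are equal.
cos²φ₂ / cos²φ₁ = 4  ⇒  cos φ₁ = cos 43.8° / √4 = 0.7218/2.000 = 0.3609.
φ₁ = arccos(0.3609) ≈ 68.8°.

68.8°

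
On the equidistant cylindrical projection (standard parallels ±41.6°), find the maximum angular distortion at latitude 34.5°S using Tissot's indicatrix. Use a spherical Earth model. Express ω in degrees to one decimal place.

In the equirectangular projection with standard parallel φ₀ = 41.6° (x = Rλ cos φ₀, y = Rφ), meridians are true-scale (h = 1) and the parallel scale is k = cos φ₀ / cos φ.
At 34.5°: h = 1.000, k = 0.9074; principal scales a = 1.000, b = 0.9074.
sin(ω/2) = (a − b)/(a + b) = 0.09262/1.907 = 0.04856, so ω = 2 arcsin(0.04856) ≈ 5.6°.

5.6°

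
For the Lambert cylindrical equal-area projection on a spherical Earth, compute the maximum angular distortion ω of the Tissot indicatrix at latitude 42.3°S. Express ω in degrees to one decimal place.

The Lambert cylindrical equal-area projection is the cylindrical equal-area projection with its standard parallel at the equator (φ₀ = 0). A cylindrical equal-area projection with standard parallel φ₀ has meridian scale h = cos φ / cos φ₀ and parallel scale k = cos φ₀ / cos φ (so areas are preserved, h·k = 1).
At 42.3°: h = 0.7396, k = 1.352; principal scales a = 1.352, b = 0.7396.
sin(ω/2) = (a − b)/(a + b) = 0.6124/2.092 = 0.2928, so ω = 2 arcsin(0.2928) ≈ 34.0°.

34.0°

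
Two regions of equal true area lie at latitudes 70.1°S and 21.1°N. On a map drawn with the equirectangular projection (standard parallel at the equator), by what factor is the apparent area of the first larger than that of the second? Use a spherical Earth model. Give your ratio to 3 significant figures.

2.74

Plate carrée maps x = Rλ, y = Rφ. The meridian scale is h = 1 and the parallel scale is k = 1/cos φ = sec φ.
Areal scale at 70.1°: h·k = 1.000 × 2.938 = 2.938.
Areal scale at 21.1°: h·k = 1.000 × 1.072 = 1.072.
Ratio = 2.938/1.072 ≈ 2.74.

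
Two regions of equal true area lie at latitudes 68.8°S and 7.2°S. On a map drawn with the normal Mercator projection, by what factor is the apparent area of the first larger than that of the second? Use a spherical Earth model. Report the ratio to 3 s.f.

7.53

Mercator areal scale is sec²φ.
At 68.8°: sec²(68.8°) = 1/0.3616² = 7.647.
At 7.2°: sec²(7.2°) = 1/0.9921² = 1.016.
Ratio = 7.647/1.016 = cos²(7.2°)/cos²(68.8°) ≈ 7.53.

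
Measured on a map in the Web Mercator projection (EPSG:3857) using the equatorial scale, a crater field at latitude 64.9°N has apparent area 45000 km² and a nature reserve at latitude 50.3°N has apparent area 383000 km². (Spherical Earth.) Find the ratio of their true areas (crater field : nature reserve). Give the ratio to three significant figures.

Mercator's areal exaggeration is sec²φ; hence true area = (apparent area) · cos²φ.
True area of crater field: 45000 × cos²(64.9°) = 45000 × 0.1799 = 8098 km².
True area of nature reserve: 383000 × cos²(50.3°) = 383000 × 0.4080 = 156300 km².
Ratio = 8098 / 156300 ≈ 0.0518.

0.0518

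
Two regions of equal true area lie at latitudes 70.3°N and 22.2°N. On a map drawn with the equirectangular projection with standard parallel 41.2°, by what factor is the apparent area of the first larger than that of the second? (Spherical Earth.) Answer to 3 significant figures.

2.75

With standard parallel φ₀ = 41.2°, the equirectangular projection gives x = Rλ cos φ₀, y = Rφ, so h = 1 and k = cos 41.2° / cos φ.
Areal scale at 70.3°: h·k = 1.000 × 2.232 = 2.232.
Areal scale at 22.2°: h·k = 1.000 × 0.8127 = 0.8127.
Ratio = 2.232/0.8127 ≈ 2.75.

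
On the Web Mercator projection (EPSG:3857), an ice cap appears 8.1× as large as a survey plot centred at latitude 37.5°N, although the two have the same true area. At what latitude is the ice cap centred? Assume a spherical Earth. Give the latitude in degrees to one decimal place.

73.8°

Mercator areal scale is sec²φ, so apparent-area ratio = sec²φ₁ / sec²φ₂ = cos²φ₂ / cos²φ₁.
cos²φ₂ / cos²φ₁ = 8.1  ⇒  cos φ₁ = cos 37.5° / √8.1 = 0.7934/2.846 = 0.2788.
φ₁ = arccos(0.2788) ≈ 73.8°.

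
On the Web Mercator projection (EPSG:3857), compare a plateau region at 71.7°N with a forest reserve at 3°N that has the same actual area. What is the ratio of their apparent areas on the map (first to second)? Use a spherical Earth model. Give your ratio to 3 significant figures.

Mercator is conformal with k = sec φ, so areal scale = k² = sec²φ.
At 71.7°: sec²(71.7°) = 1/0.3140² = 10.14.
At 3°: sec²(3°) = 1/0.9986² = 1.003.
Ratio = 10.14/1.003 = cos²(3°)/cos²(71.7°) ≈ 10.1.

10.1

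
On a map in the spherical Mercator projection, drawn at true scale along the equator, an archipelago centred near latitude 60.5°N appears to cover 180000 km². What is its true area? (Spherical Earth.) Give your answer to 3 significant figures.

Mercator is conformal, so the point scale is isotropic: h = k = sec φ = 1/cos φ.
Areal scale = k² = sec²φ = 1/cos²(60.5°) = 1/0.4924² = 4.124.
True area = apparent / (areal scale) = 180000 / 4.124 ≈ 43600 km².

43600 km²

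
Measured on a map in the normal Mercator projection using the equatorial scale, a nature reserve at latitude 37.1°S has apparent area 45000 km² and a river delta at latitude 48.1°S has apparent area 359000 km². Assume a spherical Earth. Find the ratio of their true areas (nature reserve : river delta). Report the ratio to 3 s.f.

0.179

Since Mercator area scale is 1/cos²φ, the true area equals the apparent area multiplied by cos²φ.
True area of nature reserve: 45000 × cos²(37.1°) = 45000 × 0.6361 = 28630 km².
True area of river delta: 359000 × cos²(48.1°) = 359000 × 0.4460 = 160100 km².
Ratio = 28630 / 160100 ≈ 0.179.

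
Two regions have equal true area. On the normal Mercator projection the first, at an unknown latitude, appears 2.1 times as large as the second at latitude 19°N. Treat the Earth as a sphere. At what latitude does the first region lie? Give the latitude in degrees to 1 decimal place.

Mercator areal scale is sec²φ, so apparent-area ratio = sec²φ₁ / sec²φ₂ = cos²φ₂ / cos²φ₁.
cos²φ₂ / cos²φ₁ = 2.1  ⇒  cos φ₁ = cos 19° / √2.1 = 0.9455/1.449 = 0.6525.
φ₁ = arccos(0.6525) ≈ 49.3°.

49.3°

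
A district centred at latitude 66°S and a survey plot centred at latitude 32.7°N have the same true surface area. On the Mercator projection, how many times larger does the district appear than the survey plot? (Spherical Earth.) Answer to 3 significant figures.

4.28

Mercator is conformal with k = sec φ, so areal scale = k² = sec²φ.
At 66°: sec²(66°) = 1/0.4067² = 6.045.
At 32.7°: sec²(32.7°) = 1/0.8415² = 1.412.
Ratio = 6.045/1.412 = cos²(32.7°)/cos²(66°) ≈ 4.28.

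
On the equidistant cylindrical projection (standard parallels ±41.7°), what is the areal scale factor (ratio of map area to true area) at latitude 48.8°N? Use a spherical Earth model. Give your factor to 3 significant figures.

1.13

The equidistant cylindrical projection with φ₀ = 41.7° has h = 1 (meridians true) and k = cos φ₀ / cos φ along parallels.
Areal scale = h·k = 1 × cos φ₀ / cos φ; at 48.8°, h = 1.000, k = 1.134, so h·k = 1.134.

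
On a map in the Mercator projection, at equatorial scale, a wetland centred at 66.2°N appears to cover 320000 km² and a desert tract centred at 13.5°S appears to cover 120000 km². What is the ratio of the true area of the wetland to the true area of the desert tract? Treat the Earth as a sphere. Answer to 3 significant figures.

0.459

Since Mercator area scale is 1/cos²φ, the true area equals the apparent area multiplied by cos²φ.
True area of wetland: 320000 × cos²(66.2°) = 320000 × 0.1628 = 52110 km².
True area of desert tract: 120000 × cos²(13.5°) = 120000 × 0.9455 = 113500 km².
Ratio = 52110 / 113500 ≈ 0.459.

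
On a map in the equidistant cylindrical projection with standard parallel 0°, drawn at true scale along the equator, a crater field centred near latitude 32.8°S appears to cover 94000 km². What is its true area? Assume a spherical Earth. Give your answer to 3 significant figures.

79000 km²

For the equirectangular projection with φ₀ = 0 (plate carrée), h = 1 along meridians and k = sec φ along parallels.
Areal scale = h·k = 1 × sec φ; at 32.8°, h = 1.000, k = 1.190, so h·k = 1.190.
True area = apparent / (areal scale) = 94000 / 1.190 ≈ 79000 km².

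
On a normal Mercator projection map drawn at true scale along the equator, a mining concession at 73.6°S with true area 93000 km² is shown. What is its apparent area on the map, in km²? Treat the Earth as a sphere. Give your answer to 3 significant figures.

Mercator is conformal, so the point scale is isotropic: h = k = sec φ = 1/cos φ.
Areal scale = k² = sec²φ = 1/cos²(73.6°) = 1/0.2823² = 12.54.
Apparent area = 93000 × 12.54 ≈ 1170000 km².

1170000 km²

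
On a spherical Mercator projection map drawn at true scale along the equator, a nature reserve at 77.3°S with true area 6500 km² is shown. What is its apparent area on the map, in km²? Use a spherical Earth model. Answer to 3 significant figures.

134000 km²

Mercator is conformal, so the point scale is isotropic: h = k = sec φ = 1/cos φ.
Areal scale = k² = sec²φ = 1/cos²(77.3°) = 1/0.2198² = 20.69.
Apparent area = 6500 × 20.69 ≈ 134000 km².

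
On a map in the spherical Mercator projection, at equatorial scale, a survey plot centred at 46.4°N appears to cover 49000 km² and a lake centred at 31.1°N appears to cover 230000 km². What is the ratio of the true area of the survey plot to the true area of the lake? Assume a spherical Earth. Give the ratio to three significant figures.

On Mercator the areal scale is sec²φ, so true area = apparent × cos²φ.
True area of survey plot: 49000 × cos²(46.4°) = 49000 × 0.4756 = 23300 km².
True area of lake: 230000 × cos²(31.1°) = 230000 × 0.7332 = 168600 km².
Ratio = 23300 / 168600 ≈ 0.138.

0.138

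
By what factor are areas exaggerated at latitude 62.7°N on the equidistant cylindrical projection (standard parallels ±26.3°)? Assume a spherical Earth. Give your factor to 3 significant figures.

1.95

The equidistant cylindrical projection with φ₀ = 26.3° has h = 1 (meridians true) and k = cos φ₀ / cos φ along parallels.
Areal scale = h·k = 1 × cos φ₀ / cos φ; at 62.7°, h = 1.000, k = 1.955, so h·k = 1.955.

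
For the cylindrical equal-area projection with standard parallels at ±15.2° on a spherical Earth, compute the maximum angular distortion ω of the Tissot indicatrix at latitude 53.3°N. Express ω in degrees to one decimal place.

Cylindrical equal-area (φ₀ = 15.2°): h = cos φ / cos 15.2° along meridians, k = cos 15.2° / cos φ along parallels; h·k = 1.
At 53.3°: h = 0.6193, k = 1.615; principal scales a = 1.615, b = 0.6193.
sin(ω/2) = (a − b)/(a + b) = 0.9955/2.234 = 0.4456, so ω = 2 arcsin(0.4456) ≈ 52.9°.

52.9°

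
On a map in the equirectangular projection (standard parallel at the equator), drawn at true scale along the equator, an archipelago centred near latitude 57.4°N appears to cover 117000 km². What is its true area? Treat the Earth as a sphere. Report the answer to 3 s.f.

63000 km²

For the equirectangular projection with φ₀ = 0 (plate carrée), h = 1 along meridians and k = sec φ along parallels.
Areal scale = h·k = 1 × sec φ; at 57.4°, h = 1.000, k = 1.856, so h·k = 1.856.
True area = apparent / (areal scale) = 117000 / 1.856 ≈ 63000 km².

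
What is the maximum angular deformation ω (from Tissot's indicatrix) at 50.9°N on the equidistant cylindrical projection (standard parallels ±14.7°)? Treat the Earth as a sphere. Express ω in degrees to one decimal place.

With standard parallel φ₀ = 14.7°, the equirectangular projection gives x = Rλ cos φ₀, y = Rφ, so h = 1 and k = cos 14.7° / cos φ.
At 50.9°: h = 1.000, k = 1.534; principal scales a = 1.534, b = 1.000.
sin(ω/2) = (a − b)/(a + b) = 0.5337/2.534 = 0.2106, so ω = 2 arcsin(0.2106) ≈ 24.3°.

24.3°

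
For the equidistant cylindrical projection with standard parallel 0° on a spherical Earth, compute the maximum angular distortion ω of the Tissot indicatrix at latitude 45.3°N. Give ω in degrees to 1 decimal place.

In the plate carrée (x = Rλ, y = Rφ), meridians are true-scale (h = 1) and parallels are stretched by k = sec φ.
At 45.3°: h = 1.000, k = 1.422; principal scales a = 1.422, b = 1.000.
sin(ω/2) = (a − b)/(a + b) = 0.4217/2.422 = 0.1741, so ω = 2 arcsin(0.1741) ≈ 20.1°.

20.1°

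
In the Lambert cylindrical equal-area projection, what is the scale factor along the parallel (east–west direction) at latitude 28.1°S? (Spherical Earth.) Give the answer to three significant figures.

The Lambert cylindrical equal-area projection is the cylindrical equal-area projection with its standard parallel at the equator (φ₀ = 0). For cylindrical equal-area with standard parallel φ₀, h = cos φ / cos φ₀ and k = cos φ₀ / cos φ, so h·k = 1.
k = cos 0° / cos 28.1° = 1.000/0.8821 = 1.134.

1.13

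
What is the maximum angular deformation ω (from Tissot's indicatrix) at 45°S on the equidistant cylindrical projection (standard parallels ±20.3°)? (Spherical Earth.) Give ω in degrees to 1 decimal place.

In the equirectangular projection with standard parallel φ₀ = 20.3° (x = Rλ cos φ₀, y = Rφ), meridians are true-scale (h = 1) and the parallel scale is k = cos φ₀ / cos φ.
At 45°: h = 1.000, k = 1.326; principal scales a = 1.326, b = 1.000.
sin(ω/2) = (a − b)/(a + b) = 0.3264/2.326 = 0.1403, so ω = 2 arcsin(0.1403) ≈ 16.1°.

16.1°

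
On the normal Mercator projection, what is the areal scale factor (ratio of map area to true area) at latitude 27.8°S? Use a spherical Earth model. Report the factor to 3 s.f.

The Mercator projection is conformal; its linear scale factor is the same in every direction and equals sec φ = 1/cos φ.
Areal scale = k² = sec²φ = 1/cos²(27.8°) = 1/0.8846² = 1.278.

1.28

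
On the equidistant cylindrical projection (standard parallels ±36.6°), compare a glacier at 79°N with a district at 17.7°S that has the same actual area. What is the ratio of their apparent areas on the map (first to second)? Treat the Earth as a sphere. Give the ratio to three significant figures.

In the equirectangular projection with standard parallel φ₀ = 36.6° (x = Rλ cos φ₀, y = Rφ), meridians are true-scale (h = 1) and the parallel scale is k = cos φ₀ / cos φ.
Areal scale at 79°: h·k = 1.000 × 4.207 = 4.207.
Areal scale at 17.7°: h·k = 1.000 × 0.8427 = 0.8427.
Ratio = 4.207/0.8427 ≈ 4.99.

4.99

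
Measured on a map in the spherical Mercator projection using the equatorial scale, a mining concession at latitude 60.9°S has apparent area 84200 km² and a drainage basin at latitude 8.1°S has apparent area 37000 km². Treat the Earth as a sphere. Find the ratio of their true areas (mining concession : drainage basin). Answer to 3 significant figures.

On Mercator the areal scale is sec²φ, so true area = apparent × cos²φ.
True area of mining concession: 84200 × cos²(60.9°) = 84200 × 0.2365 = 19920 km².
True area of drainage basin: 37000 × cos²(8.1°) = 37000 × 0.9801 = 36270 km².
Ratio = 19920 / 36270 ≈ 0.549.

0.549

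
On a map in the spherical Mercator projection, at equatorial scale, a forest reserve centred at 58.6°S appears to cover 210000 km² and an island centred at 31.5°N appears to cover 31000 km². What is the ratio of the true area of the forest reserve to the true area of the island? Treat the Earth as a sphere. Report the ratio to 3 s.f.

Since Mercator area scale is 1/cos²φ, the true area equals the apparent area multiplied by cos²φ.
True area of forest reserve: 210000 × cos²(58.6°) = 210000 × 0.2715 = 57000 km².
True area of island: 31000 × cos²(31.5°) = 31000 × 0.7270 = 22540 km².
Ratio = 57000 / 22540 ≈ 2.53.

2.53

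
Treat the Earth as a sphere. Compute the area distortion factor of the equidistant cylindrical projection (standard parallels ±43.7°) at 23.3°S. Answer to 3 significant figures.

In the equirectangular projection with standard parallel φ₀ = 43.7° (x = Rλ cos φ₀, y = Rφ), meridians are true-scale (h = 1) and the parallel scale is k = cos φ₀ / cos φ.
Areal scale = h·k = 1 × cos φ₀ / cos φ; at 23.3°, h = 1.000, k = 0.7872, so h·k = 0.7872.

0.787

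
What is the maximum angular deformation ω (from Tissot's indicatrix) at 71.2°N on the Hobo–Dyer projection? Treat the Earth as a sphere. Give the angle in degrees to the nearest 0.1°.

The Hobo–Dyer projection is cylindrical equal-area with φ₀ = 37.5°. Cylindrical equal-area (φ₀ = 37.5°): h = cos φ / cos 37.5° along meridians, k = cos 37.5° / cos φ along parallels; h·k = 1.
At 71.2°: h = 0.4062, k = 2.462; principal scales a = 2.462, b = 0.4062.
sin(ω/2) = (a − b)/(a + b) = 2.056/2.868 = 0.7167, so ω = 2 arcsin(0.7167) ≈ 91.6°.

91.6°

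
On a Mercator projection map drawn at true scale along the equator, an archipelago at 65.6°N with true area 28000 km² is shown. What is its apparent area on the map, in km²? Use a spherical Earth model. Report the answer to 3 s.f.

164000 km²

For Mercator, h = k = sec φ (a conformal cylindrical projection has a single point scale, 1/cos φ).
Areal scale = k² = sec²φ = 1/cos²(65.6°) = 1/0.4131² = 5.860.
Apparent area = 28000 × 5.860 ≈ 164000 km².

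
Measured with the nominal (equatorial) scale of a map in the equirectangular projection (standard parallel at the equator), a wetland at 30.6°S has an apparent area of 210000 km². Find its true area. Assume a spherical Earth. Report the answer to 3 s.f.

181000 km²

For the equirectangular projection with φ₀ = 0 (plate carrée), h = 1 along meridians and k = sec φ along parallels.
Areal scale = h·k = 1 × sec φ; at 30.6°, h = 1.000, k = 1.162, so h·k = 1.162.
True area = apparent / (areal scale) = 210000 / 1.162 ≈ 181000 km².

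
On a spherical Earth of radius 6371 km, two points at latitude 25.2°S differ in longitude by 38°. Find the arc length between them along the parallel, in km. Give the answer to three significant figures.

3820 km

Arc length along a parallel = R cos φ · Δλ (with Δλ in radians).
= 6371 × cos 25.2° × (38° × π/180) = 6371 × 0.9048 × 0.6632 ≈ 3820 km.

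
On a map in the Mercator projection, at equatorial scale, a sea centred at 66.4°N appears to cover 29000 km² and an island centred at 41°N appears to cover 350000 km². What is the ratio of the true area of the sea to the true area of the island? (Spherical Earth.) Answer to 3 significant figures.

0.0233

Mercator's areal exaggeration is sec²φ; hence true area = (apparent area) · cos²φ.
True area of sea: 29000 × cos²(66.4°) = 29000 × 0.1603 = 4648 km².
True area of island: 350000 × cos²(41°) = 350000 × 0.5696 = 199400 km².
Ratio = 4648 / 199400 ≈ 0.0233.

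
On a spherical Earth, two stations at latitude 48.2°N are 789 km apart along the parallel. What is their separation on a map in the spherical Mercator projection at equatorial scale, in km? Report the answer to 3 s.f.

The Mercator projection is conformal; its linear scale factor is the same in every direction and equals sec φ = 1/cos φ.
Along the parallel, k = sec 48.2° = 1/0.6665 = 1.500.
Map distance = 789 × 1.500 ≈ 1180 km.

1180 km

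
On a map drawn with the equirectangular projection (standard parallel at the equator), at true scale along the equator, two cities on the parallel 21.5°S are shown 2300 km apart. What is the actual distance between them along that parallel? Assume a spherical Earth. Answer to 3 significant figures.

2140 km

In the plate carrée (x = Rλ, y = Rφ), meridians are true-scale (h = 1) and parallels are stretched by k = sec φ.
Along the parallel at 21.5°, map distances are exaggerated by k = sec 21.5° = 1.075.
True distance = 2300 / 1.075 = 2300 × cos 21.5° ≈ 2140 km.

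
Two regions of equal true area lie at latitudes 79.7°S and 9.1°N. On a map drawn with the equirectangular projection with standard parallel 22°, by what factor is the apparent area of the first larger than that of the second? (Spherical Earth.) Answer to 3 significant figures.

5.52

With standard parallel φ₀ = 22°, the equirectangular projection gives x = Rλ cos φ₀, y = Rφ, so h = 1 and k = cos 22° / cos φ.
Areal scale at 79.7°: h·k = 1.000 × 5.186 = 5.186.
Areal scale at 9.1°: h·k = 1.000 × 0.9390 = 0.9390.
Ratio = 5.186/0.9390 ≈ 5.52.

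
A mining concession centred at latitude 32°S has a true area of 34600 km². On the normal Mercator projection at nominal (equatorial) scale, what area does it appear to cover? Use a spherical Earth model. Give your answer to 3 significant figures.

For Mercator, h = k = sec φ (a conformal cylindrical projection has a single point scale, 1/cos φ).
Areal scale = k² = sec²φ = 1/cos²(32°) = 1/0.8480² = 1.390.
Apparent area = 34600 × 1.390 ≈ 48100 km².

48100 km²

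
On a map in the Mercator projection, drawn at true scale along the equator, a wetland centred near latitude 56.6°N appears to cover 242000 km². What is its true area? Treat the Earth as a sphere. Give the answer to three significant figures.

73300 km²

Mercator is conformal, so the point scale is isotropic: h = k = sec φ = 1/cos φ.
Areal scale = k² = sec²φ = 1/cos²(56.6°) = 1/0.5505² = 3.300.
True area = apparent / (areal scale) = 242000 / 3.300 ≈ 73300 km².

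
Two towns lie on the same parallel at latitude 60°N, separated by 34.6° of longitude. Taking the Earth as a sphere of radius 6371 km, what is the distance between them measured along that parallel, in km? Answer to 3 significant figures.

1920 km

Arc length along a parallel = R cos φ · Δλ (with Δλ in radians).
= 6371 × cos 60° × (34.6° × π/180) = 6371 × 0.5000 × 0.6039 ≈ 1920 km.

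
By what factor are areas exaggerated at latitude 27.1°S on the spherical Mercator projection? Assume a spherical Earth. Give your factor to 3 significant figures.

Mercator is conformal, so the point scale is isotropic: h = k = sec φ = 1/cos φ.
Areal scale = k² = sec²φ = 1/cos²(27.1°) = 1/0.8902² = 1.262.

1.26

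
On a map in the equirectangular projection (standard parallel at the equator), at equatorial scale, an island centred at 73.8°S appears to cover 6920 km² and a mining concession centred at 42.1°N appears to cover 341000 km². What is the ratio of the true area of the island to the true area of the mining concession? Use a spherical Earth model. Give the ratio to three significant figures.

0.00763

On the plate carrée, areal scale = h·k = 1 × sec φ, so true area = apparent × cos φ.
True area of island: 6920 × cos(73.8°) = 6920 × 0.2790 = 1931 km².
True area of mining concession: 341000 × cos(42.1°) = 341000 × 0.7420 = 253000 km².
Ratio = 1931 / 253000 ≈ 0.00763.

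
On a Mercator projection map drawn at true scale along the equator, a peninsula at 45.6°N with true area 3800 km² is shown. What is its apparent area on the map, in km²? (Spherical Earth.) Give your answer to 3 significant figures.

7760 km²

For Mercator, h = k = sec φ (a conformal cylindrical projection has a single point scale, 1/cos φ).
Areal scale = k² = sec²φ = 1/cos²(45.6°) = 1/0.6997² = 2.043.
Apparent area = 3800 × 2.043 ≈ 7760 km².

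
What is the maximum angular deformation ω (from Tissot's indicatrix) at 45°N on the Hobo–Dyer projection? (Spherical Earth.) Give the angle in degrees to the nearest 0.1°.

The Hobo–Dyer projection is cylindrical equal-area with φ₀ = 37.5°. For cylindrical equal-area with standard parallel φ₀, h = cos φ / cos φ₀ and k = cos φ₀ / cos φ, so h·k = 1.
At 45°: h = 0.8913, k = 1.122; principal scales a = 1.122, b = 0.8913.
sin(ω/2) = (a − b)/(a + b) = 0.2307/2.013 = 0.1146, so ω = 2 arcsin(0.1146) ≈ 13.2°.

13.2°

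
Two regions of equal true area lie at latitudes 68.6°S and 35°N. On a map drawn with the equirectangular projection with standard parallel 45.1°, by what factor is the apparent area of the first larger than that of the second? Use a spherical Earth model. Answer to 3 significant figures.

2.25

The equidistant cylindrical projection with φ₀ = 45.1° has h = 1 (meridians true) and k = cos φ₀ / cos φ along parallels.
Areal scale at 68.6°: h·k = 1.000 × 1.935 = 1.935.
Areal scale at 35°: h·k = 1.000 × 0.8617 = 0.8617.
Ratio = 1.935/0.8617 ≈ 2.25.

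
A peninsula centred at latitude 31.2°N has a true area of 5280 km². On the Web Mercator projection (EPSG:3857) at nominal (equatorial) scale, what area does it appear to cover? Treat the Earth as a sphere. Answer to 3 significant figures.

7220 km²

The Mercator projection is conformal; its linear scale factor is the same in every direction and equals sec φ = 1/cos φ.
Areal scale = k² = sec²φ = 1/cos²(31.2°) = 1/0.8554² = 1.367.
Apparent area = 5280 × 1.367 ≈ 7220 km².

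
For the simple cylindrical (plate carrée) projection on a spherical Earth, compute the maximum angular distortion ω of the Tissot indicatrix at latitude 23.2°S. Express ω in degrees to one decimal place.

4.8°

For the equirectangular projection with φ₀ = 0 (plate carrée), h = 1 along meridians and k = sec φ along parallels.
At 23.2°: h = 1.000, k = 1.088; principal scales a = 1.088, b = 1.000.
sin(ω/2) = (a − b)/(a + b) = 0.08798/2.088 = 0.04214, so ω = 2 arcsin(0.04214) ≈ 4.8°.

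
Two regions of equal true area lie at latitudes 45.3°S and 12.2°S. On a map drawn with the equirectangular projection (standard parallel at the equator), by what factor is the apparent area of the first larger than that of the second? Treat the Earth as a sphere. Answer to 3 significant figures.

Plate carrée maps x = Rλ, y = Rφ. The meridian scale is h = 1 and the parallel scale is k = 1/cos φ = sec φ.
Areal scale at 45.3°: h·k = 1.000 × 1.422 = 1.422.
Areal scale at 12.2°: h·k = 1.000 × 1.023 = 1.023.
Ratio = 1.422/1.023 ≈ 1.39.

1.39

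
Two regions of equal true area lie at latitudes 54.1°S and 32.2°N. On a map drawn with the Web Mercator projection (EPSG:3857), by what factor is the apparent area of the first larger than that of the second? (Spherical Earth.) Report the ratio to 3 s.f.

Mercator is conformal with k = sec φ, so areal scale = k² = sec²φ.
At 54.1°: sec²(54.1°) = 1/0.5864² = 2.908.
At 32.2°: sec²(32.2°) = 1/0.8462² = 1.397.
Ratio = 2.908/1.397 = cos²(32.2°)/cos²(54.1°) ≈ 2.08.

2.08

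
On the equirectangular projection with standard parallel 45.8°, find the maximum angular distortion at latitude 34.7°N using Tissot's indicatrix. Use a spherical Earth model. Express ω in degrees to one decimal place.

With standard parallel φ₀ = 45.8°, the equirectangular projection gives x = Rλ cos φ₀, y = Rφ, so h = 1 and k = cos 45.8° / cos φ.
At 34.7°: h = 1.000, k = 0.8480; principal scales a = 1.000, b = 0.8480.
sin(ω/2) = (a − b)/(a + b) = 0.1520/1.848 = 0.08226, so ω = 2 arcsin(0.08226) ≈ 9.4°.

9.4°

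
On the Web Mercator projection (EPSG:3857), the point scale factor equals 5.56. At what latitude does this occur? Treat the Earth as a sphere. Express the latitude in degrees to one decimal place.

Mercator scale is k = sec φ = 1/cos φ.
1/cos φ = 5.56  ⇒  cos φ = 0.1799  ⇒  φ = arccos(0.1799) ≈ 79.6°.

79.6°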